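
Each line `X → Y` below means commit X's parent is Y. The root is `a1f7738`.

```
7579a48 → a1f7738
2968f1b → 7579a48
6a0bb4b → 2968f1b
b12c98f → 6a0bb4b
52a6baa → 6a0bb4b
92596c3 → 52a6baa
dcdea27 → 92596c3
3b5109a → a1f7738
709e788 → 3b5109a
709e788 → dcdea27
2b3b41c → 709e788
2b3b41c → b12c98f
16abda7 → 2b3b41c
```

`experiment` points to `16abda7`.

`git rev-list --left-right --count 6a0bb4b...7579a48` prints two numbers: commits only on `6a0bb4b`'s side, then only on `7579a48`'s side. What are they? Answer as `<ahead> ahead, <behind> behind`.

2 ahead, 0 behind

Reachable from 6a0bb4b: {2968f1b, 6a0bb4b, 7579a48, a1f7738}.
Reachable from 7579a48: {7579a48, a1f7738}.
Only in 6a0bb4b's history (ahead): {2968f1b, 6a0bb4b} — 2.
Only in 7579a48's history (behind): {} — 0.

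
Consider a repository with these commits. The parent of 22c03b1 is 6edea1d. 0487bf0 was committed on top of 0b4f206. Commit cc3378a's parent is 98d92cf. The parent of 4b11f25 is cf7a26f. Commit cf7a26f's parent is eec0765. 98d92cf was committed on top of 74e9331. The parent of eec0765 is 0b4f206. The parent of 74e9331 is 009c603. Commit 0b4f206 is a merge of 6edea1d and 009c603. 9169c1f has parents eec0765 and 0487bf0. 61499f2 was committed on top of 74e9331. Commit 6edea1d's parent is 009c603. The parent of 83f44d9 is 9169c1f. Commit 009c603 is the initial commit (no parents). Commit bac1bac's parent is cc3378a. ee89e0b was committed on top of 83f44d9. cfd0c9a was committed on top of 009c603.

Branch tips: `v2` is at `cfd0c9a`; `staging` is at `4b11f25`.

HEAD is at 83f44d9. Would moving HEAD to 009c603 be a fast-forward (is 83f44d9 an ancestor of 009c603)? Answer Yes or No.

A fast-forward from 83f44d9 to 009c603 is possible iff 83f44d9 is an ancestor of 009c603.
Ancestors of 009c603: {009c603}.
83f44d9 is not among them, so fast-forward is not possible.

No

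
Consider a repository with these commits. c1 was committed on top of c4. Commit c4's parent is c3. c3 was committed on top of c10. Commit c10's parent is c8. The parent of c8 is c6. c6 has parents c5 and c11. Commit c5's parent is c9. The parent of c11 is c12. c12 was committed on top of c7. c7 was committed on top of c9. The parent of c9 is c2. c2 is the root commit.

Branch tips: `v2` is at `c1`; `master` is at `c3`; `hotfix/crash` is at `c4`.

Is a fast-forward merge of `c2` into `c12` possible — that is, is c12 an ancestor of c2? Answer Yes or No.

No

A fast-forward from c12 to c2 is possible iff c12 is an ancestor of c2.
Ancestors of c2: {c2}.
c12 is not among them, so fast-forward is not possible.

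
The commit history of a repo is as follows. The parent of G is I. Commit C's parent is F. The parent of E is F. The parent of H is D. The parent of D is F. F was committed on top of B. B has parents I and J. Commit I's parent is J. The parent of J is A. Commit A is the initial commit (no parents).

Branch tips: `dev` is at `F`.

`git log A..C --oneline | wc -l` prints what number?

Reachable from C: {A, B, C, F, I, J}.
Reachable from A: {A}.
In C's history but not A's: {B, C, F, I, J} — 5 commits.

5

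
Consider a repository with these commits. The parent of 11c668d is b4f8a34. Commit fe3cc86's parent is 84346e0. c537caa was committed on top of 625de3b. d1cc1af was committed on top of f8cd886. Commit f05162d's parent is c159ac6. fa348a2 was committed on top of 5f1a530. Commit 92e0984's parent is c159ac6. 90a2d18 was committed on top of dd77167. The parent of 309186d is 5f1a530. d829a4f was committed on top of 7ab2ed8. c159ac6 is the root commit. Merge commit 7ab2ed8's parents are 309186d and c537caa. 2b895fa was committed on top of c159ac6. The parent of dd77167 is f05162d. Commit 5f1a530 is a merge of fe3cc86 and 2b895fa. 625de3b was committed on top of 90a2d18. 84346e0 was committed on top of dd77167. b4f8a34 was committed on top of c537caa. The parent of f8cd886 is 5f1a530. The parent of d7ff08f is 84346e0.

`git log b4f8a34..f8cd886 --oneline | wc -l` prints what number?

5

Reachable from f8cd886: {2b895fa, 5f1a530, 84346e0, c159ac6, dd77167, f05162d, f8cd886, fe3cc86}.
Reachable from b4f8a34: {625de3b, 90a2d18, b4f8a34, c159ac6, c537caa, dd77167, f05162d}.
In f8cd886's history but not b4f8a34's: {2b895fa, 5f1a530, 84346e0, f8cd886, fe3cc86} — 5 commits.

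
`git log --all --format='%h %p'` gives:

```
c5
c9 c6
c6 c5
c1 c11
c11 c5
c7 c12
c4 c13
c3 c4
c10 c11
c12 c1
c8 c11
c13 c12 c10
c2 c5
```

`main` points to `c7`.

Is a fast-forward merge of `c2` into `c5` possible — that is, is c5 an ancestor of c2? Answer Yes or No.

Yes

A fast-forward from c5 to c2 is possible iff c5 is an ancestor of c2.
Ancestors of c2: {c2, c5}.
c5 is among them, so fast-forward is possible.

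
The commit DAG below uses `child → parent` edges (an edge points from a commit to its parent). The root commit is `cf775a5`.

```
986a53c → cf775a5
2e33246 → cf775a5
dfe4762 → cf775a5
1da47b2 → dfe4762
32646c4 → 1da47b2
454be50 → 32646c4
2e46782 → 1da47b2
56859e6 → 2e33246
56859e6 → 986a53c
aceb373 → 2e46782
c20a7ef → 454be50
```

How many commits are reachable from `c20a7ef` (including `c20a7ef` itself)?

6

Walking parent pointers from c20a7ef: reachable set = {1da47b2, 32646c4, 454be50, c20a7ef, cf775a5, dfe4762}.
That is 6 commits.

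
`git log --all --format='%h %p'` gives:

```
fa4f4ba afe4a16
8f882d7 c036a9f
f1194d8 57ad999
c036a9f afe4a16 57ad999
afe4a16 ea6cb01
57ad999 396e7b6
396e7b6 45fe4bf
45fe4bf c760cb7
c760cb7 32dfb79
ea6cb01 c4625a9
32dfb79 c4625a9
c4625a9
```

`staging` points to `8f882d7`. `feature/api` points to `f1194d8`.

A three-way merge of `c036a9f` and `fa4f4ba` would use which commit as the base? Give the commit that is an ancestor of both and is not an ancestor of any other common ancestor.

Ancestors of c036a9f: {32dfb79, 396e7b6, 45fe4bf, 57ad999, afe4a16, c036a9f, c4625a9, c760cb7, ea6cb01}.
Ancestors of fa4f4ba: {afe4a16, c4625a9, ea6cb01, fa4f4ba}.
Common ancestors: {afe4a16, c4625a9, ea6cb01}.
Among these, afe4a16 is not an ancestor of any other common ancestor — it is the merge base.

afe4a16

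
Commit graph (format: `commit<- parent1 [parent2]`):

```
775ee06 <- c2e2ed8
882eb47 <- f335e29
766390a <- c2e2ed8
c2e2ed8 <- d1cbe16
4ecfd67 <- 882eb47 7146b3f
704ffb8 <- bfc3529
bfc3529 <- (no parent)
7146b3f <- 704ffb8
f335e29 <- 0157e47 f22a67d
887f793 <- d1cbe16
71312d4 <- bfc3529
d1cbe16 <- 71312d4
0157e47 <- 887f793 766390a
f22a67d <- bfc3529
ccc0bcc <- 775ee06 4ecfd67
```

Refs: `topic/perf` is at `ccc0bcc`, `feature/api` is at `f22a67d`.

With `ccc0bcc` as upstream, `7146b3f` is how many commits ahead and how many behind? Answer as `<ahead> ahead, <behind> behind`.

Reachable from 7146b3f: {704ffb8, 7146b3f, bfc3529}.
Reachable from ccc0bcc: {0157e47, 4ecfd67, 704ffb8, 71312d4, 7146b3f, 766390a, 775ee06, 882eb47, 887f793, bfc3529, c2e2ed8, ccc0bcc, d1cbe16, f22a67d, f335e29}.
Only in 7146b3f's history (ahead): {} — 0.
Only in ccc0bcc's history (behind): {0157e47, 4ecfd67, 71312d4, 766390a, 775ee06, 882eb47, 887f793, c2e2ed8, ccc0bcc, d1cbe16, f22a67d, f335e29} — 12.

0 ahead, 12 behind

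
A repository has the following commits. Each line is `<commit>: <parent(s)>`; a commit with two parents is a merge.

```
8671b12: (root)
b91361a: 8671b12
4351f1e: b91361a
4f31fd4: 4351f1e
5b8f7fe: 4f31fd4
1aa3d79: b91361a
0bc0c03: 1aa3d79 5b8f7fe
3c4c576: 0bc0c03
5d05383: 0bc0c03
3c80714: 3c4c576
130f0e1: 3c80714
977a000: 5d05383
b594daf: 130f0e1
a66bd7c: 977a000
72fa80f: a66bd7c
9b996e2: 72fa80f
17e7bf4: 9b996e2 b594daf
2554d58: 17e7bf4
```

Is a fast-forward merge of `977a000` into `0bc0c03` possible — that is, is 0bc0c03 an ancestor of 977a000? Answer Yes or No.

Yes

A fast-forward from 0bc0c03 to 977a000 is possible iff 0bc0c03 is an ancestor of 977a000.
Ancestors of 977a000: {0bc0c03, 1aa3d79, 4351f1e, 4f31fd4, 5b8f7fe, 5d05383, 8671b12, 977a000, b91361a}.
0bc0c03 is among them, so fast-forward is possible.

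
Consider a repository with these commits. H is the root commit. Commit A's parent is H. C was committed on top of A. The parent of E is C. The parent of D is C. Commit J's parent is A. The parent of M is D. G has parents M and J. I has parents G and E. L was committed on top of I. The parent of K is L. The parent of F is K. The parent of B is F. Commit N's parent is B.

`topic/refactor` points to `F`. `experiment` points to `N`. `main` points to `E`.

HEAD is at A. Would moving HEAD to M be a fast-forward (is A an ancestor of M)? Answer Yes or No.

Yes

A fast-forward from A to M is possible iff A is an ancestor of M.
Ancestors of M: {A, C, D, H, M}.
A is among them, so fast-forward is possible.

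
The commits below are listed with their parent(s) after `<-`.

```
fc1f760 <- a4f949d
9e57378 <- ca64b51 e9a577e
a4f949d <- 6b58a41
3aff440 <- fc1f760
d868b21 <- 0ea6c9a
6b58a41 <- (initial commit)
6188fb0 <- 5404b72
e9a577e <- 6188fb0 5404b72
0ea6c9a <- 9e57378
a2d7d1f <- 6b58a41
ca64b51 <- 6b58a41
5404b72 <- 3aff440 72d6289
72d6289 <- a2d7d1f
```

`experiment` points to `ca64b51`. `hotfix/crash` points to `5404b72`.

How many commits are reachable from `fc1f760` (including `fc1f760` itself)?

Walking parent pointers from fc1f760: reachable set = {6b58a41, a4f949d, fc1f760}.
That is 3 commits.

3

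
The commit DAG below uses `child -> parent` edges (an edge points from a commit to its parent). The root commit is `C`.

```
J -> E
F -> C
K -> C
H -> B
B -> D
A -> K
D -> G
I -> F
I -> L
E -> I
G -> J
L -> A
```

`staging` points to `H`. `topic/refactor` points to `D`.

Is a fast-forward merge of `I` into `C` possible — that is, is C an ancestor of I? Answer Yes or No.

Yes

A fast-forward from C to I is possible iff C is an ancestor of I.
Ancestors of I: {A, C, F, I, K, L}.
C is among them, so fast-forward is possible.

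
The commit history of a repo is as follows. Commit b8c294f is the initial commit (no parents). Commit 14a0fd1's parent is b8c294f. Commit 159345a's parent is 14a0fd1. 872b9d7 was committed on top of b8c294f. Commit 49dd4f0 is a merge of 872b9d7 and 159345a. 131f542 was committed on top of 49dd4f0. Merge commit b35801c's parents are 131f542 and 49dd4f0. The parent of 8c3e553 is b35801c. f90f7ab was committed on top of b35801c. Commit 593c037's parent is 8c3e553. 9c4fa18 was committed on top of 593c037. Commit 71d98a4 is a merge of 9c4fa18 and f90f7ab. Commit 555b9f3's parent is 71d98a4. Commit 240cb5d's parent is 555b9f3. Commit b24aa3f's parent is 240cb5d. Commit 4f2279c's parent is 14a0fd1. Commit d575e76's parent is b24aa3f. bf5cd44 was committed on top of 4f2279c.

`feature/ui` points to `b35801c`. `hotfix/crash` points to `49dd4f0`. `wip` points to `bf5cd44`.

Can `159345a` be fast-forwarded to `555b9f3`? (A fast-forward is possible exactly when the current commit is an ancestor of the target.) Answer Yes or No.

Yes

A fast-forward from 159345a to 555b9f3 is possible iff 159345a is an ancestor of 555b9f3.
Ancestors of 555b9f3: {131f542, 14a0fd1, 159345a, 49dd4f0, 555b9f3, 593c037, 71d98a4, 872b9d7, 8c3e553, 9c4fa18, b35801c, b8c294f, f90f7ab}.
159345a is among them, so fast-forward is possible.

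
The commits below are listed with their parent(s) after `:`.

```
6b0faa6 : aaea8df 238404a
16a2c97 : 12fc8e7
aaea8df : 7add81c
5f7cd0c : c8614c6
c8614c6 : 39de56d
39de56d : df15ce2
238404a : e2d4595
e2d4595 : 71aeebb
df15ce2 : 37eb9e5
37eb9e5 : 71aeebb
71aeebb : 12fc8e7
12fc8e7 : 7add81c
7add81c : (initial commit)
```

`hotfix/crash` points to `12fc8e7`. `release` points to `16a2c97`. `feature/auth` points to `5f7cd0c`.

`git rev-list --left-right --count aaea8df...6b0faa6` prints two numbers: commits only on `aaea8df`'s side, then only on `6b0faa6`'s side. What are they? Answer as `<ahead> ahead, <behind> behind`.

0 ahead, 5 behind

Reachable from aaea8df: {7add81c, aaea8df}.
Reachable from 6b0faa6: {12fc8e7, 238404a, 6b0faa6, 71aeebb, 7add81c, aaea8df, e2d4595}.
Only in aaea8df's history (ahead): {} — 0.
Only in 6b0faa6's history (behind): {12fc8e7, 238404a, 6b0faa6, 71aeebb, e2d4595} — 5.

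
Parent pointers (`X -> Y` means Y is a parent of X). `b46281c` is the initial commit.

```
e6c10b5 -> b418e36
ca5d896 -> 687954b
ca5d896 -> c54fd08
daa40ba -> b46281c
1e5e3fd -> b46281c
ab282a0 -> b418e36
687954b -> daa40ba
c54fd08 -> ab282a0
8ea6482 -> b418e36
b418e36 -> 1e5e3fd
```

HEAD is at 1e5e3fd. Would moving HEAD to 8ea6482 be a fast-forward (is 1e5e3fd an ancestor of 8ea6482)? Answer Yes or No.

A fast-forward from 1e5e3fd to 8ea6482 is possible iff 1e5e3fd is an ancestor of 8ea6482.
Ancestors of 8ea6482: {1e5e3fd, 8ea6482, b418e36, b46281c}.
1e5e3fd is among them, so fast-forward is possible.

Yes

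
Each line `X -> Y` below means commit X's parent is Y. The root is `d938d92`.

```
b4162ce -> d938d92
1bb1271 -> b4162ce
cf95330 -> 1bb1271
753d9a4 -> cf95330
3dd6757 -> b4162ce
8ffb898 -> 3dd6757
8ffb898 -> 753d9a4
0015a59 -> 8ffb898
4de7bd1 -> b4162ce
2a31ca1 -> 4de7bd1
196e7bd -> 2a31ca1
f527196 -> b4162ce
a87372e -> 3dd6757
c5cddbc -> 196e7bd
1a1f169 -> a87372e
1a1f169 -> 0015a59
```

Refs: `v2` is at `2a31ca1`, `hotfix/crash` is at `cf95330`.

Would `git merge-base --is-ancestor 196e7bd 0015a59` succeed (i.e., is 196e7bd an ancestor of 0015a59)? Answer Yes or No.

Ancestors of 0015a59: {0015a59, 1bb1271, 3dd6757, 753d9a4, 8ffb898, b4162ce, cf95330, d938d92}.
196e7bd is not in that set, so it is not an ancestor of 0015a59.

No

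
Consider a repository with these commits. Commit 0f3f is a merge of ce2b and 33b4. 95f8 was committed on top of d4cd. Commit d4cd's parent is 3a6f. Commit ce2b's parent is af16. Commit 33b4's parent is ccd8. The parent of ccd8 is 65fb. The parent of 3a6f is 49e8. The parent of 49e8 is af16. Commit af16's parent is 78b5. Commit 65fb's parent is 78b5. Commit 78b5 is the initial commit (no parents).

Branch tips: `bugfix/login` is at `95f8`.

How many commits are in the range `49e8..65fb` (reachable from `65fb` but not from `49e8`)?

1

Reachable from 65fb: {65fb, 78b5}.
Reachable from 49e8: {49e8, 78b5, af16}.
In 65fb's history but not 49e8's: {65fb} — 1 commit.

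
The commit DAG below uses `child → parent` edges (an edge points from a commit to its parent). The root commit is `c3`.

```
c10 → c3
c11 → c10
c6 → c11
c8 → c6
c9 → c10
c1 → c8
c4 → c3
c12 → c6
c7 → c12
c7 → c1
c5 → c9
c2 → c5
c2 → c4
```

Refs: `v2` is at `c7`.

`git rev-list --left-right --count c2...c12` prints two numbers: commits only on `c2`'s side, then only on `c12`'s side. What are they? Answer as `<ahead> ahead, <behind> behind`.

4 ahead, 3 behind

Reachable from c2: {c10, c2, c3, c4, c5, c9}.
Reachable from c12: {c10, c11, c12, c3, c6}.
Only in c2's history (ahead): {c2, c4, c5, c9} — 4.
Only in c12's history (behind): {c11, c12, c6} — 3.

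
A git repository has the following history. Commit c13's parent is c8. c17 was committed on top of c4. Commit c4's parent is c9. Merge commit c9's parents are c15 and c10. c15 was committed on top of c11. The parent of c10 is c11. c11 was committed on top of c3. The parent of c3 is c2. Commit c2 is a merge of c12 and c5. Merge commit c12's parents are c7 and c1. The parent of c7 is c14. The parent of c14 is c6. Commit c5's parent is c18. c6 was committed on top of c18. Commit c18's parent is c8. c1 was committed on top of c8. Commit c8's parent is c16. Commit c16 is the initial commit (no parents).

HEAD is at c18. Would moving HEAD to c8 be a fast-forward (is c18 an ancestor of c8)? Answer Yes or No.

A fast-forward from c18 to c8 is possible iff c18 is an ancestor of c8.
Ancestors of c8: {c16, c8}.
c18 is not among them, so fast-forward is not possible.

No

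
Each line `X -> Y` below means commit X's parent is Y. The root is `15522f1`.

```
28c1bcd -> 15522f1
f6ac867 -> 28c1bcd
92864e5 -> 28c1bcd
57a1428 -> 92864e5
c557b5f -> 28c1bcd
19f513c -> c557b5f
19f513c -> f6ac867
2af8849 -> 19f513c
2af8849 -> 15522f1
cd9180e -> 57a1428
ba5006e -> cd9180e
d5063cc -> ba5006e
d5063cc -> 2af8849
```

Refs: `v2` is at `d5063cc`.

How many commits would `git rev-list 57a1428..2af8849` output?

4

Reachable from 2af8849: {15522f1, 19f513c, 28c1bcd, 2af8849, c557b5f, f6ac867}.
Reachable from 57a1428: {15522f1, 28c1bcd, 57a1428, 92864e5}.
In 2af8849's history but not 57a1428's: {19f513c, 2af8849, c557b5f, f6ac867} — 4 commits.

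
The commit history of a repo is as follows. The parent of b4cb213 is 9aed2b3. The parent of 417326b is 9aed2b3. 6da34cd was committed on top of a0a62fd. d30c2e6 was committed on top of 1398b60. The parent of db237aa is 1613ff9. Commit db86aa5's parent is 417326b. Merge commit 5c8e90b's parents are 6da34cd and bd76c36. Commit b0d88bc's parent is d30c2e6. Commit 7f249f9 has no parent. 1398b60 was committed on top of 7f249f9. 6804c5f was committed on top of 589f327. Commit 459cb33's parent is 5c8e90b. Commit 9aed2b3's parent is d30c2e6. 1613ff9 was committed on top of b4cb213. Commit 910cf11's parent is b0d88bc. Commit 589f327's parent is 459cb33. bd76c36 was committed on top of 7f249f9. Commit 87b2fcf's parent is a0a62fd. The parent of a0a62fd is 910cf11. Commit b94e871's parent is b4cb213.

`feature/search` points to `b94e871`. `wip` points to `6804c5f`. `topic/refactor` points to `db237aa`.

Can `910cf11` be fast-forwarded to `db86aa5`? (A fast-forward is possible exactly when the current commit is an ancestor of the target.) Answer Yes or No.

A fast-forward from 910cf11 to db86aa5 is possible iff 910cf11 is an ancestor of db86aa5.
Ancestors of db86aa5: {1398b60, 417326b, 7f249f9, 9aed2b3, d30c2e6, db86aa5}.
910cf11 is not among them, so fast-forward is not possible.

No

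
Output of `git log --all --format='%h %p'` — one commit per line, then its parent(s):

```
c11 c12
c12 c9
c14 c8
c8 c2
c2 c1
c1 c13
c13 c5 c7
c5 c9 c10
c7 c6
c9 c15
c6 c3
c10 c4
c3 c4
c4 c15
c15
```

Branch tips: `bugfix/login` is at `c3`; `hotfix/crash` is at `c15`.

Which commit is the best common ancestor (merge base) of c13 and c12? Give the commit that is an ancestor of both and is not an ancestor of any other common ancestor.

Ancestors of c13: {c10, c13, c15, c3, c4, c5, c6, c7, c9}.
Ancestors of c12: {c12, c15, c9}.
Common ancestors: {c15, c9}.
Among these, c9 is not an ancestor of any other common ancestor — it is the merge base.

c9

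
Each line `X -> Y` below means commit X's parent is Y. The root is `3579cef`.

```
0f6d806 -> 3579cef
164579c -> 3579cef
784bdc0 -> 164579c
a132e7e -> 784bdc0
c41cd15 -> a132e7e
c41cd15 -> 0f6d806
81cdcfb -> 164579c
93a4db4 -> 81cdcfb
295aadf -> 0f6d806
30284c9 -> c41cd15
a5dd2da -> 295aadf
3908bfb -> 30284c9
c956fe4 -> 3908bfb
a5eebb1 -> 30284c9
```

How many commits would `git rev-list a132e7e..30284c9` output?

3

Reachable from 30284c9: {0f6d806, 164579c, 30284c9, 3579cef, 784bdc0, a132e7e, c41cd15}.
Reachable from a132e7e: {164579c, 3579cef, 784bdc0, a132e7e}.
In 30284c9's history but not a132e7e's: {0f6d806, 30284c9, c41cd15} — 3 commits.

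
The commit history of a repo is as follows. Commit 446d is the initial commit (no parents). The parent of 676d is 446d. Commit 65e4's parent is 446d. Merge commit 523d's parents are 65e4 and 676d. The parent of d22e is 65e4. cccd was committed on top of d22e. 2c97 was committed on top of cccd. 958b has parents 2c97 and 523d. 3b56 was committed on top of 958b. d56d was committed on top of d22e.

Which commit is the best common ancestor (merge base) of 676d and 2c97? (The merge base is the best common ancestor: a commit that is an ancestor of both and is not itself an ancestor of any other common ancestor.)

Ancestors of 676d: {446d, 676d}.
Ancestors of 2c97: {2c97, 446d, 65e4, cccd, d22e}.
Common ancestors: {446d}.
The only common ancestor is 446d, so it is the merge base.

446d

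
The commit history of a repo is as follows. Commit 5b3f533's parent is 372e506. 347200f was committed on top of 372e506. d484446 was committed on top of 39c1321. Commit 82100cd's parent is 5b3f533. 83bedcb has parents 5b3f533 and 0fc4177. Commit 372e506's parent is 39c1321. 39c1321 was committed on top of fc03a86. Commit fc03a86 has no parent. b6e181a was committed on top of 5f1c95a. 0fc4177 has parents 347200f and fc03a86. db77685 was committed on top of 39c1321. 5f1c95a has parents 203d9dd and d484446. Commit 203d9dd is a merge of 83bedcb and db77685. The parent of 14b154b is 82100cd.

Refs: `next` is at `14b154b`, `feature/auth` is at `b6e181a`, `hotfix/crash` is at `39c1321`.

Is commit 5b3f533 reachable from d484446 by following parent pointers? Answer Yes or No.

No

Ancestors of d484446: {39c1321, d484446, fc03a86}.
5b3f533 is not in that set, so it is not an ancestor of d484446.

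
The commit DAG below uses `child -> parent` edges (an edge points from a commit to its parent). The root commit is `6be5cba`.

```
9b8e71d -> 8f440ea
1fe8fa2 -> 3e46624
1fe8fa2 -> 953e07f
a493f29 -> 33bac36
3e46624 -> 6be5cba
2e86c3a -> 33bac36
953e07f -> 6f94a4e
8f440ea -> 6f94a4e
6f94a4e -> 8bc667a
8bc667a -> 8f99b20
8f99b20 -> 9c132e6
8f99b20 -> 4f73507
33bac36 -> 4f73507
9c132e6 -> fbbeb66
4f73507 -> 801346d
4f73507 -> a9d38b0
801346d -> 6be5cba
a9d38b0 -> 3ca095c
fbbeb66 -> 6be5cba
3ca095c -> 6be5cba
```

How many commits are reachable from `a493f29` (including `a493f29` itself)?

Walking parent pointers from a493f29: reachable set = {33bac36, 3ca095c, 4f73507, 6be5cba, 801346d, a493f29, a9d38b0}.
That is 7 commits.

7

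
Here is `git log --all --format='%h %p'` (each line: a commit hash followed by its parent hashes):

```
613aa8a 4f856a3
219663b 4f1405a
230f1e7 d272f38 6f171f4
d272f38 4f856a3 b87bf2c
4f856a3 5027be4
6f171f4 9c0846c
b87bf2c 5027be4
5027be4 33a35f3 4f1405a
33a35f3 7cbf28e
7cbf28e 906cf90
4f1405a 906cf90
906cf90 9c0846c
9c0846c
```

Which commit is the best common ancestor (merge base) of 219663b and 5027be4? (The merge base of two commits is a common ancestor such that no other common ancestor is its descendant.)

4f1405a

Ancestors of 219663b: {219663b, 4f1405a, 906cf90, 9c0846c}.
Ancestors of 5027be4: {33a35f3, 4f1405a, 5027be4, 7cbf28e, 906cf90, 9c0846c}.
Common ancestors: {4f1405a, 906cf90, 9c0846c}.
Among these, 4f1405a is not an ancestor of any other common ancestor — it is the merge base.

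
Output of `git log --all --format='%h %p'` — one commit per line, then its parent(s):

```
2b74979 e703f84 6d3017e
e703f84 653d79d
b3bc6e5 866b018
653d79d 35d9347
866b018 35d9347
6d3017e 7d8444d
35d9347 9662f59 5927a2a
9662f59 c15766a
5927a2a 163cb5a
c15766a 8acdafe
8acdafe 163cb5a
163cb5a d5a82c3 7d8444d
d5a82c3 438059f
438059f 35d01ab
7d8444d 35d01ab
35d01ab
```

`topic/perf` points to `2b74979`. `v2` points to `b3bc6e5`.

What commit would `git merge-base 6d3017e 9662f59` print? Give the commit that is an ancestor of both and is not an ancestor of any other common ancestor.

Ancestors of 6d3017e: {35d01ab, 6d3017e, 7d8444d}.
Ancestors of 9662f59: {163cb5a, 35d01ab, 438059f, 7d8444d, 8acdafe, 9662f59, c15766a, d5a82c3}.
Common ancestors: {35d01ab, 7d8444d}.
Among these, 7d8444d is not an ancestor of any other common ancestor — it is the merge base.

7d8444d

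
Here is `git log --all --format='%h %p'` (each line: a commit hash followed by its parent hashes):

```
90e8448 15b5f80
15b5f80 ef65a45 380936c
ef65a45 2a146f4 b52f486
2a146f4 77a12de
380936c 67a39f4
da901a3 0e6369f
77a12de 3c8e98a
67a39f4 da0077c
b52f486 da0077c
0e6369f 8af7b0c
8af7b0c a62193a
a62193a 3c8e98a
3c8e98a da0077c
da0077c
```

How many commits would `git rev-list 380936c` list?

3

Walking parent pointers from 380936c: reachable set = {380936c, 67a39f4, da0077c}.
That is 3 commits.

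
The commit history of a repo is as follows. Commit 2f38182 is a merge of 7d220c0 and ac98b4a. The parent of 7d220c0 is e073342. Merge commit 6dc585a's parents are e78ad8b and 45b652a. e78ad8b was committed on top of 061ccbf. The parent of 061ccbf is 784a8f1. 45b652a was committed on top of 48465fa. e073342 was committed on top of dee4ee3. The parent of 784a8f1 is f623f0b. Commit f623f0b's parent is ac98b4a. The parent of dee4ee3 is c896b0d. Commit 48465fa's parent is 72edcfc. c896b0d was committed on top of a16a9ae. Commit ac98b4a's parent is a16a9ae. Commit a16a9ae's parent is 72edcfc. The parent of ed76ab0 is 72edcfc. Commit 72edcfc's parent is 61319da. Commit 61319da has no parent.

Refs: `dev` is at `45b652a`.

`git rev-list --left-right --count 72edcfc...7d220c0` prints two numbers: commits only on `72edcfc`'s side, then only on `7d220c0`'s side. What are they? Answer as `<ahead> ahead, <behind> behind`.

0 ahead, 5 behind

Reachable from 72edcfc: {61319da, 72edcfc}.
Reachable from 7d220c0: {61319da, 72edcfc, 7d220c0, a16a9ae, c896b0d, dee4ee3, e073342}.
Only in 72edcfc's history (ahead): {} — 0.
Only in 7d220c0's history (behind): {7d220c0, a16a9ae, c896b0d, dee4ee3, e073342} — 5.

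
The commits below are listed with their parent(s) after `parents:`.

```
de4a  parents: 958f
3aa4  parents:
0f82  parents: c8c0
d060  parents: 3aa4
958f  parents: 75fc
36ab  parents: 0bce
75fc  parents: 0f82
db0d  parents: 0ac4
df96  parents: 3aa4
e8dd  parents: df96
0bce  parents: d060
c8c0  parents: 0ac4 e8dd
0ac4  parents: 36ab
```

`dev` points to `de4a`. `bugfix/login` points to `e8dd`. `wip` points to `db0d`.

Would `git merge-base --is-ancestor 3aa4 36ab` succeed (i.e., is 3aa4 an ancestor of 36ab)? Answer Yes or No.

Ancestors of 36ab (commits reachable by following parents): {0bce, 36ab, 3aa4, d060}.
3aa4 is in that set, so it is an ancestor of 36ab.

Yes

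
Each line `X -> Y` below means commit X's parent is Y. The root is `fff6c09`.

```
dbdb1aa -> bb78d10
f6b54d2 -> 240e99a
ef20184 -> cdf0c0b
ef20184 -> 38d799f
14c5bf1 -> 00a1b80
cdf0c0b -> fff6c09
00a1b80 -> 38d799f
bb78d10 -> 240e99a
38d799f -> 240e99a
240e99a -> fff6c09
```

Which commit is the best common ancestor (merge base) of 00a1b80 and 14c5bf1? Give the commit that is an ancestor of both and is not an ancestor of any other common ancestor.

00a1b80

Ancestors of 00a1b80: {00a1b80, 240e99a, 38d799f, fff6c09}.
Ancestors of 14c5bf1: {00a1b80, 14c5bf1, 240e99a, 38d799f, fff6c09}.
Common ancestors: {00a1b80, 240e99a, 38d799f, fff6c09}.
Among these, 00a1b80 is not an ancestor of any other common ancestor — it is the merge base.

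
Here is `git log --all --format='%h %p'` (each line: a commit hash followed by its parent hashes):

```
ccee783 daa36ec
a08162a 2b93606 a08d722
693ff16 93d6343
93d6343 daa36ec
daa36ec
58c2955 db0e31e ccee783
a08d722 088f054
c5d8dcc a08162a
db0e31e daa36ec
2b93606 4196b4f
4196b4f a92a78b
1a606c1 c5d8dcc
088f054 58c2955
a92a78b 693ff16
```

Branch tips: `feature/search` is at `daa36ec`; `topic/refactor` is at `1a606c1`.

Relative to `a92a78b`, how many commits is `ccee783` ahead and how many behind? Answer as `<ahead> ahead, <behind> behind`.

Reachable from ccee783: {ccee783, daa36ec}.
Reachable from a92a78b: {693ff16, 93d6343, a92a78b, daa36ec}.
Only in ccee783's history (ahead): {ccee783} — 1.
Only in a92a78b's history (behind): {693ff16, 93d6343, a92a78b} — 3.

1 ahead, 3 behind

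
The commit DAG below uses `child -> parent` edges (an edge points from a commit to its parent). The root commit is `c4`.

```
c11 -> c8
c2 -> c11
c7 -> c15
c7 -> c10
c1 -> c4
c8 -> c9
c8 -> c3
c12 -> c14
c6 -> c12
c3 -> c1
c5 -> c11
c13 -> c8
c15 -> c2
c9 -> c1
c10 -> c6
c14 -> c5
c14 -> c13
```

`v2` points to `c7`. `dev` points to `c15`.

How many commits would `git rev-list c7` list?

Walking parent pointers from c7: reachable set = {c1, c10, c11, c12, c13, c14, c15, c2, c3, c4, c5, c6, c7, c8, c9}.
That is 15 commits.

15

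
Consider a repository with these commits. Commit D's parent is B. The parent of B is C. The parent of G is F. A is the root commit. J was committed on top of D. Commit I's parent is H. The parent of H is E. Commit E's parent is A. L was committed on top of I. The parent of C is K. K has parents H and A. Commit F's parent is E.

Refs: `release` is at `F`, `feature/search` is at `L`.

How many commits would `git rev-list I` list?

Walking parent pointers from I: reachable set = {A, E, H, I}.
That is 4 commits.

4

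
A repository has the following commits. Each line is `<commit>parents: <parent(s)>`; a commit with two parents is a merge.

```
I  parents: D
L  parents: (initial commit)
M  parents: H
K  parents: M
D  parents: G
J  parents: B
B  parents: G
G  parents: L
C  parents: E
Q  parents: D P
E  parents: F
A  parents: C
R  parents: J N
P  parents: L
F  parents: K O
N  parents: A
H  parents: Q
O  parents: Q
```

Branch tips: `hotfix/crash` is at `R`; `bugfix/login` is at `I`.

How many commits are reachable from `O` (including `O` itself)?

6

Walking parent pointers from O: reachable set = {D, G, L, O, P, Q}.
That is 6 commits.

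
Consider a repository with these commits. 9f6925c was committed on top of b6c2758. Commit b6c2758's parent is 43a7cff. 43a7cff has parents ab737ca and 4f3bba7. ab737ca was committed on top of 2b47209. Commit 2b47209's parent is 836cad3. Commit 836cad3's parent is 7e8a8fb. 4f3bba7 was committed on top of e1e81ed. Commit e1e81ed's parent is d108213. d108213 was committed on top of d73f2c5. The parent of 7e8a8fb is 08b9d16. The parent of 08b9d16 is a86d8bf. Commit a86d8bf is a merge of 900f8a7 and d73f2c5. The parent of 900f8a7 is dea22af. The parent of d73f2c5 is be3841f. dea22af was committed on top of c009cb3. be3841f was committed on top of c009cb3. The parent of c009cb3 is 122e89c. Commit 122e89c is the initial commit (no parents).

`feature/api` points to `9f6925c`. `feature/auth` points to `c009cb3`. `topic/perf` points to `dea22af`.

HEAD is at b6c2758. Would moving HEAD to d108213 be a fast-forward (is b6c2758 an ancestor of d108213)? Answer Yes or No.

A fast-forward from b6c2758 to d108213 is possible iff b6c2758 is an ancestor of d108213.
Ancestors of d108213: {122e89c, be3841f, c009cb3, d108213, d73f2c5}.
b6c2758 is not among them, so fast-forward is not possible.

No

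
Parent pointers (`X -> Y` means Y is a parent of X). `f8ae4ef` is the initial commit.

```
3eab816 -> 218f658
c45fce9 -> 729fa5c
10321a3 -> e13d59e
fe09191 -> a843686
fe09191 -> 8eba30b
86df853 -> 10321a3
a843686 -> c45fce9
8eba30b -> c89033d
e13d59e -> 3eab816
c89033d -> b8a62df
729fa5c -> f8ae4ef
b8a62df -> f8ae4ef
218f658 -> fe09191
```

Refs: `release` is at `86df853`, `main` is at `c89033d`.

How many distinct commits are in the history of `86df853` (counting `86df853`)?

Walking parent pointers from 86df853: reachable set = {10321a3, 218f658, 3eab816, 729fa5c, 86df853, 8eba30b, a843686, b8a62df, c45fce9, c89033d, e13d59e, f8ae4ef, fe09191}.
That is 13 commits.

13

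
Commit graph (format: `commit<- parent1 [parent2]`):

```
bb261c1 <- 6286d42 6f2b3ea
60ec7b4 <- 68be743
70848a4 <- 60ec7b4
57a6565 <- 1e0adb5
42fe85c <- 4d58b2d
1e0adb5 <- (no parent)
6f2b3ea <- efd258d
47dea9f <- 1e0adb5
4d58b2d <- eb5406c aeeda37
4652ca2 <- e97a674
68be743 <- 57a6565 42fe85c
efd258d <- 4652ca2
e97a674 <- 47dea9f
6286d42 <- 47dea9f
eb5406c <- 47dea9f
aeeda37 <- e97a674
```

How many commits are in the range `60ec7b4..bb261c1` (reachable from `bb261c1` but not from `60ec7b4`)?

Reachable from bb261c1: {1e0adb5, 4652ca2, 47dea9f, 6286d42, 6f2b3ea, bb261c1, e97a674, efd258d}.
Reachable from 60ec7b4: {1e0adb5, 42fe85c, 47dea9f, 4d58b2d, 57a6565, 60ec7b4, 68be743, aeeda37, e97a674, eb5406c}.
In bb261c1's history but not 60ec7b4's: {4652ca2, 6286d42, 6f2b3ea, bb261c1, efd258d} — 5 commits.

5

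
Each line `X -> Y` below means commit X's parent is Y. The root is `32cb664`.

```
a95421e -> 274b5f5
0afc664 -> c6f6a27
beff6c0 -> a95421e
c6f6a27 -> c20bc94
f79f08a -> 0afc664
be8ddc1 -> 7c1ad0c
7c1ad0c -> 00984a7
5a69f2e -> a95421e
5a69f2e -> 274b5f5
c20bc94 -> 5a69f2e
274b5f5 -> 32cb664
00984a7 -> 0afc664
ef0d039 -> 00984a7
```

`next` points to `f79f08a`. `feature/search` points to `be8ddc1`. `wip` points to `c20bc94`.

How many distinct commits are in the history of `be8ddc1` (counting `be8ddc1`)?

Walking parent pointers from be8ddc1: reachable set = {00984a7, 0afc664, 274b5f5, 32cb664, 5a69f2e, 7c1ad0c, a95421e, be8ddc1, c20bc94, c6f6a27}.
That is 10 commits.

10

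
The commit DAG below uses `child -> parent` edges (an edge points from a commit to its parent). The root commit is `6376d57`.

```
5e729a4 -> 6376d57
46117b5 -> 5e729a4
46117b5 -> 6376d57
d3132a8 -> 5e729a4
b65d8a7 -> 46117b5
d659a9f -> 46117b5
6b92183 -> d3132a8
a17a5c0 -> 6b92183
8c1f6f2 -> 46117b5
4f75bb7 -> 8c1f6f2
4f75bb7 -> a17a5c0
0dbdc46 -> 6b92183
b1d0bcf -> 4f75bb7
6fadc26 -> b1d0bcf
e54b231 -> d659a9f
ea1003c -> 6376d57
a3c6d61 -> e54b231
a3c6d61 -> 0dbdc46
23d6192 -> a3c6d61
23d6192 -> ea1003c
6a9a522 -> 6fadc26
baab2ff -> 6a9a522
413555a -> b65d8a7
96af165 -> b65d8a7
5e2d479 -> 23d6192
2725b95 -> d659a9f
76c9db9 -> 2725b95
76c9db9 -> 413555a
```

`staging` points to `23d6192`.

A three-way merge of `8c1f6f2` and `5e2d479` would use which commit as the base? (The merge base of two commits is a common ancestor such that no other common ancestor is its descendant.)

Ancestors of 8c1f6f2: {46117b5, 5e729a4, 6376d57, 8c1f6f2}.
Ancestors of 5e2d479: {0dbdc46, 23d6192, 46117b5, 5e2d479, 5e729a4, 6376d57, 6b92183, a3c6d61, d3132a8, d659a9f, e54b231, ea1003c}.
Common ancestors: {46117b5, 5e729a4, 6376d57}.
Among these, 46117b5 is not an ancestor of any other common ancestor — it is the merge base.

46117b5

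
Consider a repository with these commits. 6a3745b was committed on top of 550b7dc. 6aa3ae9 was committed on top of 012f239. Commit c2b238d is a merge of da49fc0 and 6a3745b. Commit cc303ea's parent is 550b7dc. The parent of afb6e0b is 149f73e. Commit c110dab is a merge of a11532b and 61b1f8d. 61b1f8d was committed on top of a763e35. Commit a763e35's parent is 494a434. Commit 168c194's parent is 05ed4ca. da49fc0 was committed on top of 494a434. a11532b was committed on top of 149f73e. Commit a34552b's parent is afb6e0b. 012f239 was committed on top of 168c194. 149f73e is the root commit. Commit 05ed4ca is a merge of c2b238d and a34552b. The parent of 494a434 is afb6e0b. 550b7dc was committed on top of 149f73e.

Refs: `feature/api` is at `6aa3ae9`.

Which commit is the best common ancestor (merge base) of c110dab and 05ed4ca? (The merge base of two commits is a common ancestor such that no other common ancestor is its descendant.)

494a434

Ancestors of c110dab: {149f73e, 494a434, 61b1f8d, a11532b, a763e35, afb6e0b, c110dab}.
Ancestors of 05ed4ca: {05ed4ca, 149f73e, 494a434, 550b7dc, 6a3745b, a34552b, afb6e0b, c2b238d, da49fc0}.
Common ancestors: {149f73e, 494a434, afb6e0b}.
Among these, 494a434 is not an ancestor of any other common ancestor — it is the merge base.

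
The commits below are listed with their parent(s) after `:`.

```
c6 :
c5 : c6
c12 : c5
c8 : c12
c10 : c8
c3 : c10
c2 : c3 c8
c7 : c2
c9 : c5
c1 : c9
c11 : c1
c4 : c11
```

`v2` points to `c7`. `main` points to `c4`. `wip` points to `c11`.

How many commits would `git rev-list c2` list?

7

Walking parent pointers from c2: reachable set = {c10, c12, c2, c3, c5, c6, c8}.
That is 7 commits.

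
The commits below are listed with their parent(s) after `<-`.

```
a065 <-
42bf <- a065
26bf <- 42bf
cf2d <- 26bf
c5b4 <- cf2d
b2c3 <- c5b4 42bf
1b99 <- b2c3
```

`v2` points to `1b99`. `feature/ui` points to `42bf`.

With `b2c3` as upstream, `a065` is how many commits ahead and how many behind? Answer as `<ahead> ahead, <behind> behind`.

Reachable from a065: {a065}.
Reachable from b2c3: {26bf, 42bf, a065, b2c3, c5b4, cf2d}.
Only in a065's history (ahead): {} — 0.
Only in b2c3's history (behind): {26bf, 42bf, b2c3, c5b4, cf2d} — 5.

0 ahead, 5 behind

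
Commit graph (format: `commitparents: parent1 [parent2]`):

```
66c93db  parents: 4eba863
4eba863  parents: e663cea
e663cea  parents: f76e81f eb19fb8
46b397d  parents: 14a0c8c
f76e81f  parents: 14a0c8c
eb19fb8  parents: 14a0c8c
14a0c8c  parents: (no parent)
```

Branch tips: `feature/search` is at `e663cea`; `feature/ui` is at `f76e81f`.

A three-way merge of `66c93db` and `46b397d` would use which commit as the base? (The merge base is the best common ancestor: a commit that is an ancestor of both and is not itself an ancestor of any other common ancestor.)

Ancestors of 66c93db: {14a0c8c, 4eba863, 66c93db, e663cea, eb19fb8, f76e81f}.
Ancestors of 46b397d: {14a0c8c, 46b397d}.
Common ancestors: {14a0c8c}.
The only common ancestor is 14a0c8c, so it is the merge base.

14a0c8c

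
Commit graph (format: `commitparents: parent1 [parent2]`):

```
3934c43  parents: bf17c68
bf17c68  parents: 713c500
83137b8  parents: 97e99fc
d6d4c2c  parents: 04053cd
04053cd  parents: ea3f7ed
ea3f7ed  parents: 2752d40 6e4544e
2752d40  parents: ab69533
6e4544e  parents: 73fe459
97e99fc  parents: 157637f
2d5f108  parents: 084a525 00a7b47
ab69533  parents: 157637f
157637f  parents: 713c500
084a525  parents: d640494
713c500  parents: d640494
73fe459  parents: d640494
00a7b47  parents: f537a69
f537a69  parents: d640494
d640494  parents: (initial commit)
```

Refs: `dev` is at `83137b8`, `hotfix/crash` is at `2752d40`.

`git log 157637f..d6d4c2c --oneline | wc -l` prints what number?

Reachable from d6d4c2c: {04053cd, 157637f, 2752d40, 6e4544e, 713c500, 73fe459, ab69533, d640494, d6d4c2c, ea3f7ed}.
Reachable from 157637f: {157637f, 713c500, d640494}.
In d6d4c2c's history but not 157637f's: {04053cd, 2752d40, 6e4544e, 73fe459, ab69533, d6d4c2c, ea3f7ed} — 7 commits.

7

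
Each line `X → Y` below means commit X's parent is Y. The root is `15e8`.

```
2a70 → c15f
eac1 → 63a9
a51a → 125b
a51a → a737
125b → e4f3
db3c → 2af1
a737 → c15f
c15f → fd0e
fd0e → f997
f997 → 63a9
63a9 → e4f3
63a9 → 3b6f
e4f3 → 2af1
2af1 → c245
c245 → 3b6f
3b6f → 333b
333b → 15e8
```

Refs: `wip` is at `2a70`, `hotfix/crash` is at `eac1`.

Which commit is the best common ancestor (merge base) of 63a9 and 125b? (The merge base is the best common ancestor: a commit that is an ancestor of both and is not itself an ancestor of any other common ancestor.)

e4f3

Ancestors of 63a9: {15e8, 2af1, 333b, 3b6f, 63a9, c245, e4f3}.
Ancestors of 125b: {125b, 15e8, 2af1, 333b, 3b6f, c245, e4f3}.
Common ancestors: {15e8, 2af1, 333b, 3b6f, c245, e4f3}.
Among these, e4f3 is not an ancestor of any other common ancestor — it is the merge base.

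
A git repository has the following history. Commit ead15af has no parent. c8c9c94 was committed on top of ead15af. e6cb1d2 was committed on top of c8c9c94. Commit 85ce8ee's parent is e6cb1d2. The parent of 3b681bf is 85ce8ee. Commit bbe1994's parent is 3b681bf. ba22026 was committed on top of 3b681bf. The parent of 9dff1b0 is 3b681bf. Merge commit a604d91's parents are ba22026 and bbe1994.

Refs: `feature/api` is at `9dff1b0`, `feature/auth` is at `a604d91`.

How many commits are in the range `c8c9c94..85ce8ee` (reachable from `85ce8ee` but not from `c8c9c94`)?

2

Reachable from 85ce8ee: {85ce8ee, c8c9c94, e6cb1d2, ead15af}.
Reachable from c8c9c94: {c8c9c94, ead15af}.
In 85ce8ee's history but not c8c9c94's: {85ce8ee, e6cb1d2} — 2 commits.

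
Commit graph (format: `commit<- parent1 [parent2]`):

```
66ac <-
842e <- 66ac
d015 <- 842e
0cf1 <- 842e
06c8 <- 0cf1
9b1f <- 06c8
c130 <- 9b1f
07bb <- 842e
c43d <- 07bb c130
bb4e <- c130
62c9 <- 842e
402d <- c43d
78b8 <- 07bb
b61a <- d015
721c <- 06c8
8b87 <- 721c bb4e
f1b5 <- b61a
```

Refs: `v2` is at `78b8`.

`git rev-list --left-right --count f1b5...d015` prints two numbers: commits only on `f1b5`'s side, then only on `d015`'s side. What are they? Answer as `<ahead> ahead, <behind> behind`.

2 ahead, 0 behind

Reachable from f1b5: {66ac, 842e, b61a, d015, f1b5}.
Reachable from d015: {66ac, 842e, d015}.
Only in f1b5's history (ahead): {b61a, f1b5} — 2.
Only in d015's history (behind): {} — 0.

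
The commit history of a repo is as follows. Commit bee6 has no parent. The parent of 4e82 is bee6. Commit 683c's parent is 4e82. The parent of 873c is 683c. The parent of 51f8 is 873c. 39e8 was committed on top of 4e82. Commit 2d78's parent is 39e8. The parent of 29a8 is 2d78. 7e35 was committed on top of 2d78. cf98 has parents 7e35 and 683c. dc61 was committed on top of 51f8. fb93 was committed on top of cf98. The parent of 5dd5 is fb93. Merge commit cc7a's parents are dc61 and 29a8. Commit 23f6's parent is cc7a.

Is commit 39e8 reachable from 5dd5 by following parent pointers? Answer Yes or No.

Ancestors of 5dd5 (commits reachable by following parents): {2d78, 39e8, 4e82, 5dd5, 683c, 7e35, bee6, cf98, fb93}.
39e8 is in that set, so it is an ancestor of 5dd5.

Yes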